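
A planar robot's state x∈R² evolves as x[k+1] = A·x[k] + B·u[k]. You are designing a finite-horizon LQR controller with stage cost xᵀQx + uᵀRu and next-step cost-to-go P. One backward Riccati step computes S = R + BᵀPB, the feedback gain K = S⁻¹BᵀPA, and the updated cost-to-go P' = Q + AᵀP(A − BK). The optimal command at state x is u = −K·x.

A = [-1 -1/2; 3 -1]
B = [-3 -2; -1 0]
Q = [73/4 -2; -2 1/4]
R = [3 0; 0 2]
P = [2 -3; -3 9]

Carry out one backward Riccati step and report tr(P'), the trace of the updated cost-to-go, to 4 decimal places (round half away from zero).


61.8036

BᵀP = [-3.0000 0.0000; -4.0000 6.0000]
S = R + BᵀPB = [3 0; 0 2] + [9.0000 6.0000; 6.0000 8.0000] = [12.0000 6.0000; 6.0000 10.0000]
BᵀPA = [3.0000 1.5000; 22.0000 -4.0000]
K = S⁻¹·BᵀPA = [-1.2143 0.4643; 2.9286 -0.6786]
A−BK = [1.2143 -0.4643; 1.7857 -0.5357]
AᵀP(A−BK) = [40.2143 -10.9643; -10.9643 3.0893]
P' = Q + AᵀP(A−BK) = [58.4643 -12.9643; -12.9643 3.3393]
tr(P') = 61.8036


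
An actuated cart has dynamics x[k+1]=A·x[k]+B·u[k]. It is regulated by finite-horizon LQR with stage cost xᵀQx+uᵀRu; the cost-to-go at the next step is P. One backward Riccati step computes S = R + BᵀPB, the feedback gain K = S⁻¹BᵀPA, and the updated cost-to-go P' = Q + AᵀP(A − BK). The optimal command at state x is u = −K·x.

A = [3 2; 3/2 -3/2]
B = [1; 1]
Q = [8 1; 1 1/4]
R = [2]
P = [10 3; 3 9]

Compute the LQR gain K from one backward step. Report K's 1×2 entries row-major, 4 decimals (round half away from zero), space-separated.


2.1111 0.2963

BᵀP = [13.0000 12.0000]
S = R + BᵀPB = [2] + [25.0000] = [27.0000]
BᵀPA = [57.0000 8.0000]
K = S⁻¹·BᵀPA = [2.1111 0.2963]
A−BK = [0.8889 1.7037; -0.6111 -1.7963]
AᵀP(A−BK) = [16.9167 18.3611; 18.3611 39.8796]
P' = Q + AᵀP(A−BK) = [24.9167 19.3611; 19.3611 40.1296]
tr(P') = 65.0463


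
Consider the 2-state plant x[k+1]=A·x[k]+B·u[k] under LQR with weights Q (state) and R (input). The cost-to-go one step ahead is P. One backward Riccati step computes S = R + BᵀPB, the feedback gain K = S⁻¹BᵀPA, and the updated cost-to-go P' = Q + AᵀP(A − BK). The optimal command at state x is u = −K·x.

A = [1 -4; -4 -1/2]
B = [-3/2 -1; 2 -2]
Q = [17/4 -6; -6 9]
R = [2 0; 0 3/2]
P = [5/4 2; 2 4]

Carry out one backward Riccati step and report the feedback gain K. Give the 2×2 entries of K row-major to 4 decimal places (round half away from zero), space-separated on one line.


-0.6404 0.2367 1.0088 1.0793

BᵀP = [2.1250 5.0000; -5.2500 -10.0000]
S = R + BᵀPB = [2 0; 0 3/2] + [6.8125 -12.1250; -12.1250 25.2500] = [8.8125 -12.1250; -12.1250 26.7500]
BᵀPA = [-17.8750 -11.0000; 34.7500 26.0000]
K = S⁻¹·BᵀPA = [-0.6404 0.2367; 1.0088 1.0793]
A−BK = [1.0483 -2.5657; -0.7017 1.1851]
AᵀP(A−BK) = [2.7474 0.7270; 0.7270 3.5431]
P' = Q + AᵀP(A−BK) = [6.9974 -5.2730; -5.2730 12.5431]
tr(P') = 19.5406


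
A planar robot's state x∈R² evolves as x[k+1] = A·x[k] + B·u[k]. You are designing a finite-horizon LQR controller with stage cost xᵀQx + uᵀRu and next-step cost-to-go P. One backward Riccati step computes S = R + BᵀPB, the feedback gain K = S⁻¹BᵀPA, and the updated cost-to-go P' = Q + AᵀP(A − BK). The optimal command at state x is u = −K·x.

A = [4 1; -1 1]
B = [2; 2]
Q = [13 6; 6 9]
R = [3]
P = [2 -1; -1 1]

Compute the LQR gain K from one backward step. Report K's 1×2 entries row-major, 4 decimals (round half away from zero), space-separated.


BᵀP = [2.0000 0.0000]
S = R + BᵀPB = [3] + [4.0000] = [7.0000]
BᵀPA = [8.0000 2.0000]
K = S⁻¹·BᵀPA = [1.1429 0.2857]
A−BK = [1.7143 0.4286; -3.2857 0.4286]
AᵀP(A−BK) = [31.8571 1.7143; 1.7143 0.4286]
P' = Q + AᵀP(A−BK) = [44.8571 7.7143; 7.7143 9.4286]
tr(P') = 54.2857

1.1429 0.2857


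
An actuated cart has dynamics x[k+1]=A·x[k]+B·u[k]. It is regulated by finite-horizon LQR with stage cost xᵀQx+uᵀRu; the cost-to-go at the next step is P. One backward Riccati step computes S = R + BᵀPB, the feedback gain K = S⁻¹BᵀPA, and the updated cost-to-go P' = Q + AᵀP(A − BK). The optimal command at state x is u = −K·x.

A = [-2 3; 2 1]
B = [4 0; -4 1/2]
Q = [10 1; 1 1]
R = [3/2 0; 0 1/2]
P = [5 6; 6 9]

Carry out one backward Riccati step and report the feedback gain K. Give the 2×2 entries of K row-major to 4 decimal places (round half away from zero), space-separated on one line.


-0.4633 0.2673 0.0802 5.4922

BᵀP = [-4.0000 -12.0000; 3.0000 4.5000]
S = R + BᵀPB = [3/2 0; 0 1/2] + [32.0000 -6.0000; -6.0000 2.2500] = [33.5000 -6.0000; -6.0000 2.7500]
BᵀPA = [-16.0000 -24.0000; 3.0000 13.5000]
K = S⁻¹·BᵀPA = [-0.4633 0.2673; 0.0802 5.4922]
A−BK = [-0.1470 1.9310; 0.1069 -0.6771]
AᵀP(A−BK) = [0.3474 -0.2004; -0.2004 22.2695]
P' = Q + AᵀP(A−BK) = [10.3474 0.7996; 0.7996 23.2695]
tr(P') = 33.6169


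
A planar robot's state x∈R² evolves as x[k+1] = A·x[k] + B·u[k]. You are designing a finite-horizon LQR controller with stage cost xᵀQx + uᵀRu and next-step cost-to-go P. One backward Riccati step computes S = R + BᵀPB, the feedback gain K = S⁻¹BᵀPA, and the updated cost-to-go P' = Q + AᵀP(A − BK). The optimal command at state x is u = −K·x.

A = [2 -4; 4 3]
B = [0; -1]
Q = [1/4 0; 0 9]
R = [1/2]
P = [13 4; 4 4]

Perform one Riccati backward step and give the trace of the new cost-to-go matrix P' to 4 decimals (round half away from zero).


205.6944

BᵀP = [-4.0000 -4.0000]
S = R + BᵀPB = [1/2] + [4.0000] = [4.5000]
BᵀPA = [-24.0000 4.0000]
K = S⁻¹·BᵀPA = [-5.3333 0.8889]
A−BK = [2.0000 -4.0000; -1.3333 3.8889]
AᵀP(A−BK) = [52.0000 -74.6667; -74.6667 144.4444]
P' = Q + AᵀP(A−BK) = [52.2500 -74.6667; -74.6667 153.4444]
tr(P') = 205.6944


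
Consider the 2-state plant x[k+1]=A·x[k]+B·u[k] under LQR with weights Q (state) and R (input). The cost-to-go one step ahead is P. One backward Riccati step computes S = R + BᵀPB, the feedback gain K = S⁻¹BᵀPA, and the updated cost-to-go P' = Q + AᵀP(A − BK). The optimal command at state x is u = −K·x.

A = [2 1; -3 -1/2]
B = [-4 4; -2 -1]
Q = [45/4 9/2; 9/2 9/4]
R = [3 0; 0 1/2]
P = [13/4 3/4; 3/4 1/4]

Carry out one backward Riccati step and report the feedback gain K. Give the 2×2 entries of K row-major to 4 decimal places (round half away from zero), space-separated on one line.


0.0994 -0.0162 0.4635 0.2138

BᵀP = [-14.5000 -3.5000; 12.2500 2.7500]
S = R + BᵀPB = [3 0; 0 1/2] + [65.0000 -54.5000; -54.5000 46.2500] = [68.0000 -54.5000; -54.5000 46.7500]
BᵀPA = [-18.5000 -12.7500; 16.2500 10.8750]
K = S⁻¹·BᵀPA = [0.0994 -0.0162; 0.4635 0.2138]
A−BK = [0.5437 0.0802; -2.3377 -0.3186]
AᵀP(A−BK) = [0.5575 0.1021; 0.1021 0.0316]
P' = Q + AᵀP(A−BK) = [11.8075 4.6021; 4.6021 2.2816]
tr(P') = 14.0891


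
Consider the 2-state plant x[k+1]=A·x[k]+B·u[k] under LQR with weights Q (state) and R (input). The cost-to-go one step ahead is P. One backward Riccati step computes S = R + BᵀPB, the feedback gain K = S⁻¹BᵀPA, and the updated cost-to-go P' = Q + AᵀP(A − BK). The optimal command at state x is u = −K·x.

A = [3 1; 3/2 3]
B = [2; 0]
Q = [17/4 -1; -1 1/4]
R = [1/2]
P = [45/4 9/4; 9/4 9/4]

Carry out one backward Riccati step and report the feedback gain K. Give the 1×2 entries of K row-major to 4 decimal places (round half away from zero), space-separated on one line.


1.6319 0.7912

BᵀP = [22.5000 4.5000]
S = R + BᵀPB = [1/2] + [45.0000] = [45.5000]
BᵀPA = [74.2500 36.0000]
K = S⁻¹·BᵀPA = [1.6319 0.7912]
A−BK = [-0.2637 -0.5824; 1.5000 3.0000]
AᵀP(A−BK) = [5.3963 8.7527; 8.7527 16.5165]
P' = Q + AᵀP(A−BK) = [9.6463 7.7527; 7.7527 16.7665]
tr(P') = 26.4128


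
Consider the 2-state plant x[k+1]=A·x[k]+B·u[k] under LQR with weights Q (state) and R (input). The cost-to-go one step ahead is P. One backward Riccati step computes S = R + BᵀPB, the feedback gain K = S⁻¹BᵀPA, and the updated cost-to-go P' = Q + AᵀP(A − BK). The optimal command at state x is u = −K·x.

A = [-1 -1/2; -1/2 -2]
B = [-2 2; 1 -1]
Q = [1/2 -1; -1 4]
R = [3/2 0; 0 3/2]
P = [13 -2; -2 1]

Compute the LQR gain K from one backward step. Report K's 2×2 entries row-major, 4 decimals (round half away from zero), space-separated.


0.2065 0.0324 -0.2065 -0.0324

BᵀP = [-28.0000 5.0000; 28.0000 -5.0000]
S = R + BᵀPB = [3/2 0; 0 3/2] + [61.0000 -61.0000; -61.0000 61.0000] = [62.5000 -61.0000; -61.0000 62.5000]
BᵀPA = [25.5000 4.0000; -25.5000 -4.0000]
K = S⁻¹·BᵀPA = [0.2065 0.0324; -0.2065 -0.0324]
A−BK = [-0.1741 -0.3704; -0.9130 -2.0648]
AᵀP(A−BK) = [0.7196 1.3482; 1.3482 2.9909]
P' = Q + AᵀP(A−BK) = [1.2196 0.3482; 0.3482 6.9909]
tr(P') = 8.2105


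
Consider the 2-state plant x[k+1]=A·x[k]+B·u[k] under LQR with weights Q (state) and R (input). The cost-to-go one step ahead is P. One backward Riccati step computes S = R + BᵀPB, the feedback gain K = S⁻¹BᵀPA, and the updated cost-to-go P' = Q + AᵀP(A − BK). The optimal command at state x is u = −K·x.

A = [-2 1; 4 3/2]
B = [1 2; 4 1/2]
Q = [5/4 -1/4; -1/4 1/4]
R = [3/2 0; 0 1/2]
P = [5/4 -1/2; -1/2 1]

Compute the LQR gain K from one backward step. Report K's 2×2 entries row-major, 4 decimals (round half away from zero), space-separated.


1.0750 0.3000 -1.4250 0.3000

BᵀP = [-0.7500 3.5000; 2.2500 -0.5000]
S = R + BᵀPB = [3/2 0; 0 1/2] + [13.2500 0.2500; 0.2500 4.2500] = [14.7500 0.2500; 0.2500 4.7500]
BᵀPA = [15.5000 4.5000; -6.5000 1.5000]
K = S⁻¹·BᵀPA = [1.0750 0.3000; -1.4250 0.3000]
A−BK = [-0.2250 0.1000; 0.4125 0.1500]
AᵀP(A−BK) = [3.0750 0.3000; 0.3000 0.2000]
P' = Q + AᵀP(A−BK) = [4.3250 0.0500; 0.0500 0.4500]
tr(P') = 4.7750


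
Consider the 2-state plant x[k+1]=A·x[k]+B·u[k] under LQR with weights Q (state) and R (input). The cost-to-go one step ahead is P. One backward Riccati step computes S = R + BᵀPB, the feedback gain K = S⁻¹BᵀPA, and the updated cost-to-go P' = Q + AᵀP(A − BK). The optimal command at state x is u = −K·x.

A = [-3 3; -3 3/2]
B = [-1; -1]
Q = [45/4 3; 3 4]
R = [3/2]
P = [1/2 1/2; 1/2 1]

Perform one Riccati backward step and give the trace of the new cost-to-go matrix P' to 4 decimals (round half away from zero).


28.0469

BᵀP = [-1.0000 -1.5000]
S = R + BᵀPB = [3/2] + [2.5000] = [4.0000]
BᵀPA = [7.5000 -5.2500]
K = S⁻¹·BᵀPA = [1.8750 -1.3125]
A−BK = [-1.1250 1.6875; -1.1250 0.1875]
AᵀP(A−BK) = [8.4375 -5.9063; -5.9063 4.3594]
P' = Q + AᵀP(A−BK) = [19.6875 -2.9063; -2.9063 8.3594]
tr(P') = 28.0469


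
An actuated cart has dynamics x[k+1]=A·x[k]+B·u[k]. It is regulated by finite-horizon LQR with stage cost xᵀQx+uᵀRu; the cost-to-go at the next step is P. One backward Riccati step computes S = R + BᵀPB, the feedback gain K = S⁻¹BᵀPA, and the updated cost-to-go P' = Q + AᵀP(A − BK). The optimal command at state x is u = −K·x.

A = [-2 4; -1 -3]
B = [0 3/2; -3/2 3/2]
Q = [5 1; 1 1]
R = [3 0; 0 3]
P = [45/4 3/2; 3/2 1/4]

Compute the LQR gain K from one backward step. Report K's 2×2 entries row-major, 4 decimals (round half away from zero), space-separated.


0.1142 -0.0928 -1.1347 1.9161

BᵀP = [-2.2500 -0.3750; 19.1250 2.6250]
S = R + BᵀPB = [3 0; 0 3] + [0.5625 -3.9375; -3.9375 32.6250] = [3.5625 -3.9375; -3.9375 35.6250]
BᵀPA = [4.8750 -7.8750; -40.8750 68.6250]
K = S⁻¹·BᵀPA = [0.1142 -0.0928; -1.1347 1.9161]
A−BK = [-0.2979 1.1259; 0.8735 -6.0133]
AᵀP(A−BK) = [4.3105 -7.4787; -7.4787 14.0297]
P' = Q + AᵀP(A−BK) = [9.3105 -6.4787; -6.4787 15.0297]
tr(P') = 24.3402


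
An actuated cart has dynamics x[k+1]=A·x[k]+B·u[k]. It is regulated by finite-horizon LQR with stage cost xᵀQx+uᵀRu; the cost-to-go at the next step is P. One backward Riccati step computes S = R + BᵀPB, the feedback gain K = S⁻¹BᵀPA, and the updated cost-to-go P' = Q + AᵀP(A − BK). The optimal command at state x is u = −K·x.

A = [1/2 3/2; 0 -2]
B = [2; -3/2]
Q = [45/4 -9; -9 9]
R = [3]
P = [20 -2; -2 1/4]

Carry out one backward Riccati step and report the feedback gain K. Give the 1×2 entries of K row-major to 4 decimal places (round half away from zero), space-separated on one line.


BᵀP = [43.0000 -4.3750]
S = R + BᵀPB = [3] + [92.5625] = [95.5625]
BᵀPA = [21.5000 73.2500]
K = S⁻¹·BᵀPA = [0.2250 0.7665]
A−BK = [0.0500 -0.0330; 0.3375 -0.8502]
AᵀP(A−BK) = [0.1629 0.5199; 0.5199 1.8528]
P' = Q + AᵀP(A−BK) = [11.4129 -8.4801; -8.4801 10.8528]
tr(P') = 22.2657

0.2250 0.7665


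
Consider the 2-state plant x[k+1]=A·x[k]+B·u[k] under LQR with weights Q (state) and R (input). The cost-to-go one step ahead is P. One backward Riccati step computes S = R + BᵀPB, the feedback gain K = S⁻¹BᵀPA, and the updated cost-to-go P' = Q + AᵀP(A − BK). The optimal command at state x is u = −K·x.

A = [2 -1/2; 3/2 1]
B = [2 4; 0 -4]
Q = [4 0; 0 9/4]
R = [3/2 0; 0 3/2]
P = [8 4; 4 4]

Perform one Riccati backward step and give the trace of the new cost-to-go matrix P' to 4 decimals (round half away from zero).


BᵀP = [16.0000 8.0000; 16.0000 0.0000]
S = R + BᵀPB = [3/2 0; 0 3/2] + [32.0000 32.0000; 32.0000 64.0000] = [33.5000 32.0000; 32.0000 65.5000]
BᵀPA = [44.0000 0.0000; 32.0000 -8.0000]
K = S⁻¹·BᵀPA = [1.5877 0.2188; -0.2871 -0.2290]
A−BK = [-0.0269 -0.0215; 0.3515 0.0840]
AᵀP(A−BK) = [4.3292 0.7031; 0.7031 0.1679]
P' = Q + AᵀP(A−BK) = [8.3292 0.7031; 0.7031 2.4179]
tr(P') = 10.7471

10.7471


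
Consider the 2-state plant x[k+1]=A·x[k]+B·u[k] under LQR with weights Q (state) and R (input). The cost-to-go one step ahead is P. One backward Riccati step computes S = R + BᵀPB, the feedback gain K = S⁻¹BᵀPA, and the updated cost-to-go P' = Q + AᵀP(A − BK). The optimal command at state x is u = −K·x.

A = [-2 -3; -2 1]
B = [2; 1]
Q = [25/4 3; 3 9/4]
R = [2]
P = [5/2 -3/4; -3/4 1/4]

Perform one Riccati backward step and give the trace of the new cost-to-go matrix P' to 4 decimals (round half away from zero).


BᵀP = [4.2500 -1.2500]
S = R + BᵀPB = [2] + [7.2500] = [9.2500]
BᵀPA = [-6.0000 -14.0000]
K = S⁻¹·BᵀPA = [-0.6486 -1.5135]
A−BK = [-0.7027 0.0270; -1.3514 2.5135]
AᵀP(A−BK) = [1.1081 2.4189; 2.4189 6.0608]
P' = Q + AᵀP(A−BK) = [7.3581 5.4189; 5.4189 8.3108]
tr(P') = 15.6689

15.6689


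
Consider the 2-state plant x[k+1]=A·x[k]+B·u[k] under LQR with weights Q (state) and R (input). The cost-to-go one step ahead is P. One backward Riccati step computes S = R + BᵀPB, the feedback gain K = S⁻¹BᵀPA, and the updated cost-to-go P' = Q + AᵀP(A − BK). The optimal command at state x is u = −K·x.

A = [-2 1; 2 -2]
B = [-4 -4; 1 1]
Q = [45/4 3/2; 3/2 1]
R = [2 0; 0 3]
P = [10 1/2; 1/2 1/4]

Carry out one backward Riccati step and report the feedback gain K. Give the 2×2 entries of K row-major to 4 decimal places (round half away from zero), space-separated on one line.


0.2877 -0.1372 0.1918 -0.0915

BᵀP = [-39.5000 -1.7500; -39.5000 -1.7500]
S = R + BᵀPB = [2 0; 0 3] + [156.2500 156.2500; 156.2500 156.2500] = [158.2500 156.2500; 156.2500 159.2500]
BᵀPA = [75.5000 -36.0000; 75.5000 -36.0000]
K = S⁻¹·BᵀPA = [0.2877 -0.1372; 0.1918 -0.0915]
A−BK = [-0.0819 0.0854; 1.5205 -1.7714]
AᵀP(A−BK) = [0.7964 -0.7374; -0.7374 0.7688]
P' = Q + AᵀP(A−BK) = [12.0464 0.7626; 0.7626 1.7688]
tr(P') = 13.8153


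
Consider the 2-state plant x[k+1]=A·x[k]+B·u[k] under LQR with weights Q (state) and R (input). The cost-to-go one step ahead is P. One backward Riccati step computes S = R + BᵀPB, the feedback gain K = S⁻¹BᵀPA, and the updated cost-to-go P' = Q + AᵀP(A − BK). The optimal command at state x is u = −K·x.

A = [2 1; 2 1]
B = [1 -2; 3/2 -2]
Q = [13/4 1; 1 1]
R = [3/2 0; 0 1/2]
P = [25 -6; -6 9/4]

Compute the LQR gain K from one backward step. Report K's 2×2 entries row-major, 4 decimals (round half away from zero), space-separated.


0.1128 0.0564 -0.9428 -0.4714

BᵀP = [16.0000 -2.6250; -38.0000 7.5000]
S = R + BᵀPB = [3/2 0; 0 1/2] + [12.0625 -26.7500; -26.7500 61.0000] = [13.5625 -26.7500; -26.7500 61.5000]
BᵀPA = [26.7500 13.3750; -61.0000 -30.5000]
K = S⁻¹·BᵀPA = [0.1128 0.0564; -0.9428 -0.4714]
A−BK = [0.0016 0.0008; -0.0548 -0.0274]
AᵀP(A−BK) = [0.4714 0.2357; 0.2357 0.1178]
P' = Q + AᵀP(A−BK) = [3.7214 1.2357; 1.2357 1.1178]
tr(P') = 4.8392


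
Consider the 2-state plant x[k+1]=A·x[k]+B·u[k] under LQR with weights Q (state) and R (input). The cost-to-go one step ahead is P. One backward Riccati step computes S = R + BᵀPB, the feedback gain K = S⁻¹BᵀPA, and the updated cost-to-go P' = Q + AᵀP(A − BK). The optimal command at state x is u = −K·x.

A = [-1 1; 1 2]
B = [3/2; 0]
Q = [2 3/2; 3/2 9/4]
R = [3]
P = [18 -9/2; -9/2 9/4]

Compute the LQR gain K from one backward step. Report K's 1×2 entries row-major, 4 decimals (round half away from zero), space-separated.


-0.7759 0.3103

BᵀP = [27.0000 -6.7500]
S = R + BᵀPB = [3] + [40.5000] = [43.5000]
BᵀPA = [-33.7500 13.5000]
K = S⁻¹·BᵀPA = [-0.7759 0.3103]
A−BK = [0.1638 0.5345; 1.0000 2.0000]
AᵀP(A−BK) = [3.0647 1.4741; 1.4741 4.8103]
P' = Q + AᵀP(A−BK) = [5.0647 2.9741; 2.9741 7.0603]
tr(P') = 12.1250


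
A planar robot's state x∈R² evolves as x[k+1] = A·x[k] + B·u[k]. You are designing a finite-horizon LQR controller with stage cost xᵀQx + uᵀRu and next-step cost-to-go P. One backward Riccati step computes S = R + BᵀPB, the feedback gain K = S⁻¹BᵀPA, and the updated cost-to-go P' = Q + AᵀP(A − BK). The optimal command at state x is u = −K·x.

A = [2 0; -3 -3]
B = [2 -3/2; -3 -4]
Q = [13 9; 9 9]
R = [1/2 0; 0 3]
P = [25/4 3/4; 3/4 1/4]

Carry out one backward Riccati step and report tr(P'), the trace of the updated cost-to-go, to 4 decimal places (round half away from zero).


23.0043

BᵀP = [10.2500 0.7500; -12.3750 -2.1250]
S = R + BᵀPB = [1/2 0; 0 3] + [18.2500 -18.3750; -18.3750 27.0625] = [18.7500 -18.3750; -18.3750 30.0625]
BᵀPA = [18.2500 -2.2500; -18.3750 6.3750]
K = S⁻¹·BᵀPA = [0.9335 0.2190; -0.0406 0.3459]
A−BK = [0.0720 0.0809; -0.3621 -0.9594]
AᵀP(A−BK) = [0.4667 0.1095; 0.1095 0.5375]
P' = Q + AᵀP(A−BK) = [13.4667 9.1095; 9.1095 9.5375]
tr(P') = 23.0043


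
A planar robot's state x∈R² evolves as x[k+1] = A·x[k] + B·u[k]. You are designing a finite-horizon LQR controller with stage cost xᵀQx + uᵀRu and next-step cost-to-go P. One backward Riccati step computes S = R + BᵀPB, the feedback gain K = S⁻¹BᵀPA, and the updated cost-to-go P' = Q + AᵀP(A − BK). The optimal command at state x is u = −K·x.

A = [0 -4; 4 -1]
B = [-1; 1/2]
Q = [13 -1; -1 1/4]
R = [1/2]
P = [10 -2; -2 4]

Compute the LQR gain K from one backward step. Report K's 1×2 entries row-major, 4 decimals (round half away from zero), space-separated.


BᵀP = [-11.0000 4.0000]
S = R + BᵀPB = [1/2] + [13.0000] = [13.5000]
BᵀPA = [16.0000 40.0000]
K = S⁻¹·BᵀPA = [1.1852 2.9630]
A−BK = [1.1852 -1.0370; 3.4074 -2.4815]
AᵀP(A−BK) = [45.0370 -31.4074; -31.4074 29.4815]
P' = Q + AᵀP(A−BK) = [58.0370 -32.4074; -32.4074 29.7315]
tr(P') = 87.7685

1.1852 2.9630


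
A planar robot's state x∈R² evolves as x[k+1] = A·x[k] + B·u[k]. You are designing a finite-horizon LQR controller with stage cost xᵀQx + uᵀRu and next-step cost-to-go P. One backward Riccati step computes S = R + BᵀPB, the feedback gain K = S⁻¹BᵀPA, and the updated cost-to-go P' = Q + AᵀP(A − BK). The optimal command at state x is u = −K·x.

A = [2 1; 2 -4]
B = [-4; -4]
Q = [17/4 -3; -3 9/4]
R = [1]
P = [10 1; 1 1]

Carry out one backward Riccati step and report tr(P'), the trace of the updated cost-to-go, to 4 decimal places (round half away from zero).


24.0598

BᵀP = [-44.0000 -8.0000]
S = R + BᵀPB = [1] + [208.0000] = [209.0000]
BᵀPA = [-104.0000 -12.0000]
K = S⁻¹·BᵀPA = [-0.4976 -0.0574]
A−BK = [0.0096 0.7703; 0.0096 -4.2297]
AᵀP(A−BK) = [0.2488 0.0287; 0.0287 17.3110]
P' = Q + AᵀP(A−BK) = [4.4988 -2.9713; -2.9713 19.5610]
tr(P') = 24.0598


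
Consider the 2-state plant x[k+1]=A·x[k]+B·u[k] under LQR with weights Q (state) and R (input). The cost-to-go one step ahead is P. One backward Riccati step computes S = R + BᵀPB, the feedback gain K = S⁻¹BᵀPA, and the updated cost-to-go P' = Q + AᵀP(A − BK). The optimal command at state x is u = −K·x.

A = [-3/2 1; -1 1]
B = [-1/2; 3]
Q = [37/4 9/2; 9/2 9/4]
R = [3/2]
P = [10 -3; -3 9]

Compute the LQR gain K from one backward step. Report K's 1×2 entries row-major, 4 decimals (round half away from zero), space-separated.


BᵀP = [-14.0000 28.5000]
S = R + BᵀPB = [3/2] + [92.5000] = [94.0000]
BᵀPA = [-7.5000 14.5000]
K = S⁻¹·BᵀPA = [-0.0798 0.1543]
A−BK = [-1.5399 1.0771; -0.7606 0.5372]
AᵀP(A−BK) = [21.9016 -15.3431; -15.3431 10.7633]
P' = Q + AᵀP(A−BK) = [31.1516 -10.8431; -10.8431 13.0133]
tr(P') = 44.1649

-0.0798 0.1543


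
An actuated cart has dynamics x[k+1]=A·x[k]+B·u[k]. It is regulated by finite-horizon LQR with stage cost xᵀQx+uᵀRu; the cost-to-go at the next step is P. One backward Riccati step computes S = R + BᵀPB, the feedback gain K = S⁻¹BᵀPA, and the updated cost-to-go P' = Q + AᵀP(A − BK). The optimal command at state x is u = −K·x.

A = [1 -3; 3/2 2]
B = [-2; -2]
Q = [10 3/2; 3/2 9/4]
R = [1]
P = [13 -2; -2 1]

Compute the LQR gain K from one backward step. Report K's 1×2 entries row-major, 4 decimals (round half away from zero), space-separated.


-0.4634 1.7073

BᵀP = [-22.0000 2.0000]
S = R + BᵀPB = [1] + [40.0000] = [41.0000]
BᵀPA = [-19.0000 70.0000]
K = S⁻¹·BᵀPA = [-0.4634 1.7073]
A−BK = [0.0732 0.4146; 0.5732 5.4146]
AᵀP(A−BK) = [0.4451 1.4390; 1.4390 25.4878]
P' = Q + AᵀP(A−BK) = [10.4451 2.9390; 2.9390 27.7378]
tr(P') = 38.1829


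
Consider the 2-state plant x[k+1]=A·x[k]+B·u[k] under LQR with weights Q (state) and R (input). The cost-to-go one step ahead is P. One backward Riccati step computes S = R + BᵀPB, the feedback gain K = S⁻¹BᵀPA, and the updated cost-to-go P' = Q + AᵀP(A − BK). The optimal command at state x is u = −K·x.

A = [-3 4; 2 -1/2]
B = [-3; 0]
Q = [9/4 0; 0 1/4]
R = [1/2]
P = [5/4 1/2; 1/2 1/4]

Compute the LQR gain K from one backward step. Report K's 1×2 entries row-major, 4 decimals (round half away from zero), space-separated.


BᵀP = [-3.7500 -1.5000]
S = R + BᵀPB = [1/2] + [11.2500] = [11.7500]
BᵀPA = [8.2500 -14.2500]
K = S⁻¹·BᵀPA = [0.7021 -1.2128]
A−BK = [-0.8936 0.3617; 2.0000 -0.5000]
AᵀP(A−BK) = [0.4574 -0.4947; -0.4947 0.7806]
P' = Q + AᵀP(A−BK) = [2.7074 -0.4947; -0.4947 1.0306]
tr(P') = 3.7380

0.7021 -1.2128


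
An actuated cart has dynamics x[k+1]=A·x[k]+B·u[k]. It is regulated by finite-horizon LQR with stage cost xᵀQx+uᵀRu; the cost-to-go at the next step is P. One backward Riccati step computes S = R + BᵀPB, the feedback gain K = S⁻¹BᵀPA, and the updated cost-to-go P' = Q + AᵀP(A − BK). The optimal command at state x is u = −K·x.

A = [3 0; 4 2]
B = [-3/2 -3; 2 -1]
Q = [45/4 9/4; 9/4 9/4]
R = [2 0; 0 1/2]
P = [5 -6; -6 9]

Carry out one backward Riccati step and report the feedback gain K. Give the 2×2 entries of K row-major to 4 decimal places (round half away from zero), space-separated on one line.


BᵀP = [-19.5000 27.0000; -9.0000 9.0000]
S = R + BᵀPB = [2 0; 0 1/2] + [83.2500 31.5000; 31.5000 18.0000] = [85.2500 31.5000; 31.5000 18.5000]
BᵀPA = [49.5000 54.0000; 9.0000 18.0000]
K = S⁻¹·BᵀPA = [1.0810 0.7386; -1.3541 -0.2847]
A−BK = [0.5591 0.2539; 0.4839 0.2381]
AᵀP(A−BK) = [3.6777 2.0004; 2.0004 1.2387]
P' = Q + AᵀP(A−BK) = [14.9277 4.2504; 4.2504 3.4887]
tr(P') = 18.4164

1.0810 0.7386 -1.3541 -0.2847


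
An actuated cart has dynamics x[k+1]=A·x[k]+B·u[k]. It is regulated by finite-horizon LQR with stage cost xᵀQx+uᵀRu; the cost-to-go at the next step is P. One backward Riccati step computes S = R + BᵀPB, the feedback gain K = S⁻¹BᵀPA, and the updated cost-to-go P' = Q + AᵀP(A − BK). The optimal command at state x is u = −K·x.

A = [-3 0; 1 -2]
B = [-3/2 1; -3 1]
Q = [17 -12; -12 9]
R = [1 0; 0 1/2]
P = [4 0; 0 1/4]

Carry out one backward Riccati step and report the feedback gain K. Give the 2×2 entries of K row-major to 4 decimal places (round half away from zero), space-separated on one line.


0.2079 0.2970 -2.1782 0.3168

BᵀP = [-6.0000 -0.7500; 4.0000 0.2500]
S = R + BᵀPB = [1 0; 0 1/2] + [11.2500 -6.7500; -6.7500 4.2500] = [12.2500 -6.7500; -6.7500 4.7500]
BᵀPA = [17.2500 1.5000; -11.7500 -0.5000]
K = S⁻¹·BᵀPA = [0.2079 0.2970; -2.1782 0.3168]
A−BK = [-0.5099 0.1287; 3.8020 -1.4257]
AᵀP(A−BK) = [7.0693 -1.9010; -1.9010 0.7129]
P' = Q + AᵀP(A−BK) = [24.0693 -13.9010; -13.9010 9.7129]
tr(P') = 33.7822


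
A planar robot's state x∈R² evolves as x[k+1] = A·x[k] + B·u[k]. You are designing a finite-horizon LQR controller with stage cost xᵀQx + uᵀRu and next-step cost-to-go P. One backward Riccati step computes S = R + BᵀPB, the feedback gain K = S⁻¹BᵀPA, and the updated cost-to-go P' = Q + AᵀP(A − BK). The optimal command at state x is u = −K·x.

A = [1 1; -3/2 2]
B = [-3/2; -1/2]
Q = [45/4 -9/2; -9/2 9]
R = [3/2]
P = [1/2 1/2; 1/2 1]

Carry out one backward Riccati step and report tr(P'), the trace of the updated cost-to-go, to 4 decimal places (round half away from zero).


BᵀP = [-1.0000 -1.2500]
S = R + BᵀPB = [3/2] + [2.1250] = [3.6250]
BᵀPA = [0.8750 -3.5000]
K = S⁻¹·BᵀPA = [0.2414 -0.9655]
A−BK = [1.3621 -0.4483; -1.3793 1.5172]
AᵀP(A−BK) = [1.0388 -1.4052; -1.4052 3.1207]
P' = Q + AᵀP(A−BK) = [12.2888 -5.9052; -5.9052 12.1207]
tr(P') = 24.4095

24.4095


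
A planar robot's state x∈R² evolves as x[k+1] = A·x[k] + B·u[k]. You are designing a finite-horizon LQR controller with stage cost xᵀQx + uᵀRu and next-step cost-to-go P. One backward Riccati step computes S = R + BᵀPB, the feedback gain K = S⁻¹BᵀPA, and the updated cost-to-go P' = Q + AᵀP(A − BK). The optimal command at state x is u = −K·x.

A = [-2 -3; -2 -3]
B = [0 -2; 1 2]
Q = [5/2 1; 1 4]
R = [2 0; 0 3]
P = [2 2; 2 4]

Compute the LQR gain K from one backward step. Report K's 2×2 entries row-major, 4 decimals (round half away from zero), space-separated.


BᵀP = [2.0000 4.0000; 0.0000 4.0000]
S = R + BᵀPB = [2 0; 0 3] + [4.0000 4.0000; 4.0000 8.0000] = [6.0000 4.0000; 4.0000 11.0000]
BᵀPA = [-12.0000 -18.0000; -8.0000 -12.0000]
K = S⁻¹·BᵀPA = [-2.0000 -3.0000; 0.0000 0.0000]
A−BK = [-2.0000 -3.0000; 0.0000 0.0000]
AᵀP(A−BK) = [16.0000 24.0000; 24.0000 36.0000]
P' = Q + AᵀP(A−BK) = [18.5000 25.0000; 25.0000 40.0000]
tr(P') = 58.5000

-2.0000 -3.0000 0.0000 0.0000


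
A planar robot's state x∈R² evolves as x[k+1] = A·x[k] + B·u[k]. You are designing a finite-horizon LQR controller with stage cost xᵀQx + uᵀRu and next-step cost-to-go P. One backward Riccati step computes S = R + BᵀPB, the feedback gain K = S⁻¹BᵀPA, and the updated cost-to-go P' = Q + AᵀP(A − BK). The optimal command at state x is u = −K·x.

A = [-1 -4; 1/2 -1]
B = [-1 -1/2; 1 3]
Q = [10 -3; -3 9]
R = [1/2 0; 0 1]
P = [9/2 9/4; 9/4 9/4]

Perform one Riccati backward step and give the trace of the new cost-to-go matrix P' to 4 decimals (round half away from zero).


BᵀP = [-2.2500 0.0000; 4.5000 5.6250]
S = R + BᵀPB = [1/2 0; 0 1] + [2.2500 1.1250; 1.1250 14.6250] = [2.7500 1.1250; 1.1250 15.6250]
BᵀPA = [2.2500 9.0000; -1.6875 -23.6250]
K = S⁻¹·BᵀPA = [0.8885 4.0094; -0.1720 -1.8007]
A−BK = [-0.1975 -0.8910; 0.1274 0.3927]
AᵀP(A−BK) = [0.5231 2.5653; 2.5653 13.6248]
P' = Q + AᵀP(A−BK) = [10.5231 -0.4347; -0.4347 22.6248]
tr(P') = 33.1479

33.1479


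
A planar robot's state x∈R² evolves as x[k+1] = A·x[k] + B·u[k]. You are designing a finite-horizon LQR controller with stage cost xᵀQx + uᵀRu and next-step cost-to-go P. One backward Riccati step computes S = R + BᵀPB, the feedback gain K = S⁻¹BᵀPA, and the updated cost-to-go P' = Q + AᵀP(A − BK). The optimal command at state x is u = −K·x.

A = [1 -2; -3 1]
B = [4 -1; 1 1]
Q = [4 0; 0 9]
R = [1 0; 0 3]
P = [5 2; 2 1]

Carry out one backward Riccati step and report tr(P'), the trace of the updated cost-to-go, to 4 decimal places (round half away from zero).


BᵀP = [22.0000 9.0000; -3.0000 -1.0000]
S = R + BᵀPB = [1 0; 0 3] + [97.0000 -13.0000; -13.0000 2.0000] = [98.0000 -13.0000; -13.0000 5.0000]
BᵀPA = [-5.0000 -35.0000; 0.0000 5.0000]
K = S⁻¹·BᵀPA = [-0.0779 -0.3427; -0.2025 0.1090]
A−BK = [1.1090 -0.5202; -2.7196 1.2336]
AᵀP(A−BK) = [1.6106 -0.7134; -0.7134 0.4611]
P' = Q + AᵀP(A−BK) = [5.6106 -0.7134; -0.7134 9.4611]
tr(P') = 15.0717

15.0717


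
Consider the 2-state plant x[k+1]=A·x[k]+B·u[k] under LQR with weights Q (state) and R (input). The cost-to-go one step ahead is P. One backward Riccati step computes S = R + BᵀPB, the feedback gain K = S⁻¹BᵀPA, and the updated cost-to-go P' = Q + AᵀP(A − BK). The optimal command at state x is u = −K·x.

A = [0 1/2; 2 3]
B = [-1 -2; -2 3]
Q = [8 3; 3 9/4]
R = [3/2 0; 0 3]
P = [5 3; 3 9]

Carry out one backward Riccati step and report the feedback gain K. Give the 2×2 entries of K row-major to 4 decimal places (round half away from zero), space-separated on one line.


-0.5600 -1.0348 0.2800 0.2952

BᵀP = [-11.0000 -21.0000; -1.0000 21.0000]
S = R + BᵀPB = [3/2 0; 0 3] + [53.0000 -41.0000; -41.0000 65.0000] = [54.5000 -41.0000; -41.0000 68.0000]
BᵀPA = [-42.0000 -68.5000; 42.0000 62.5000]
K = S⁻¹·BᵀPA = [-0.5600 -1.0348; 0.2800 0.2952]
A−BK = [0.0000 0.0556; 0.0400 0.0448]
AᵀP(A−BK) = [0.7200 1.1400; 1.1400 1.9161]
P' = Q + AᵀP(A−BK) = [8.7200 4.1400; 4.1400 4.1661]
tr(P') = 12.8861


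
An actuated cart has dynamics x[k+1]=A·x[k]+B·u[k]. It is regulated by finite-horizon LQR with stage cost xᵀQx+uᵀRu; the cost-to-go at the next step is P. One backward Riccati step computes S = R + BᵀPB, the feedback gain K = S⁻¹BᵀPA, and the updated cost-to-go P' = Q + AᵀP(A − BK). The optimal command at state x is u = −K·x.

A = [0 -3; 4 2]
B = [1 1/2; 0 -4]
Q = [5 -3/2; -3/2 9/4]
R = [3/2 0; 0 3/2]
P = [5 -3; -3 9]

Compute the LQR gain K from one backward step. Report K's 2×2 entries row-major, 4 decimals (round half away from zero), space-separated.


BᵀP = [5.0000 -3.0000; 14.5000 -37.5000]
S = R + BᵀPB = [3/2 0; 0 3/2] + [5.0000 14.5000; 14.5000 157.2500] = [6.5000 14.5000; 14.5000 158.7500]
BᵀPA = [-12.0000 -21.0000; -150.0000 -118.5000]
K = S⁻¹·BᵀPA = [0.3286 -1.9662; -0.9749 -0.5669]
A−BK = [0.1588 -0.7503; 0.1004 -0.2675]
AᵀP(A−BK) = [1.7088 -0.6244; -0.6244 8.5358]
P' = Q + AᵀP(A−BK) = [6.7088 -2.1244; -2.1244 10.7858]
tr(P') = 17.4946

0.3286 -1.9662 -0.9749 -0.5669


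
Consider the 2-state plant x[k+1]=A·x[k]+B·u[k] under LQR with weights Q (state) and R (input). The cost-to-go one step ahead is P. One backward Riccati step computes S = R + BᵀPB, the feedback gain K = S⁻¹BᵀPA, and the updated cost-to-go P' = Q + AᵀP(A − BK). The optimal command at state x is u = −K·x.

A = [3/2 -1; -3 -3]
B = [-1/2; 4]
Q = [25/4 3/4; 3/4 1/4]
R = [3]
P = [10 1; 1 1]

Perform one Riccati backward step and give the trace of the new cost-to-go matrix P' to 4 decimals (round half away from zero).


40.6143

BᵀP = [-1.0000 3.5000]
S = R + BᵀPB = [3] + [14.5000] = [17.5000]
BᵀPA = [-12.0000 -9.5000]
K = S⁻¹·BᵀPA = [-0.6857 -0.5429]
A−BK = [1.1571 -1.2714; -0.2571 -0.8286]
AᵀP(A−BK) = [14.2714 -14.0143; -14.0143 19.8429]
P' = Q + AᵀP(A−BK) = [20.5214 -13.2643; -13.2643 20.0929]
tr(P') = 40.6143


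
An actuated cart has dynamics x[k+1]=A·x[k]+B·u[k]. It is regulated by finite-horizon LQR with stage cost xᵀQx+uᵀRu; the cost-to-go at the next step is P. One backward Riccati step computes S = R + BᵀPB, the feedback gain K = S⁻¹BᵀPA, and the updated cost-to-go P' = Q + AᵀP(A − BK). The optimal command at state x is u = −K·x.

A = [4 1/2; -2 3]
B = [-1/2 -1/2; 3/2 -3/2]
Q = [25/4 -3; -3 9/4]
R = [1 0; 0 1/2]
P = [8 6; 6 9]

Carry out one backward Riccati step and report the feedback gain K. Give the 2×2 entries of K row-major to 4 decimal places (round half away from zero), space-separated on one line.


-3.1707 0.4817 -2.4209 -1.4869

BᵀP = [5.0000 10.5000; -13.0000 -16.5000]
S = R + BᵀPB = [1 0; 0 1/2] + [13.2500 -18.2500; -18.2500 31.2500] = [14.2500 -18.2500; -18.2500 31.7500]
BᵀPA = [-1.0000 34.0000; -19.0000 -56.0000]
K = S⁻¹·BᵀPA = [-3.1707 0.4817; -2.4209 -1.4869]
A−BK = [1.2042 -0.0026; -0.8754 0.0471]
AᵀP(A−BK) = [18.8314 0.2304; 0.2304 1.3560]
P' = Q + AᵀP(A−BK) = [25.0814 -2.7696; -2.7696 3.6060]
tr(P') = 28.6874


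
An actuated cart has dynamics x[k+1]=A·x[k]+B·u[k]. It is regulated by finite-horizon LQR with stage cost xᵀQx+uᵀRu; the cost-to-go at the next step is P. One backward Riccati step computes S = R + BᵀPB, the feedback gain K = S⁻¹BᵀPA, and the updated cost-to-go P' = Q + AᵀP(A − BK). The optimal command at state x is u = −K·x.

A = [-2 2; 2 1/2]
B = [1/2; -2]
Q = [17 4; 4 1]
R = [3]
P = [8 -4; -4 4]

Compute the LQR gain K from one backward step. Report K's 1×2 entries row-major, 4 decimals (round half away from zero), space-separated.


BᵀP = [12.0000 -10.0000]
S = R + BᵀPB = [3] + [26.0000] = [29.0000]
BᵀPA = [-44.0000 19.0000]
K = S⁻¹·BᵀPA = [-1.5172 0.6552]
A−BK = [-1.2414 1.6724; -1.0345 1.8103]
AᵀP(A−BK) = [13.2414 -11.1724; -11.1724 12.5517]
P' = Q + AᵀP(A−BK) = [30.2414 -7.1724; -7.1724 13.5517]
tr(P') = 43.7931

-1.5172 0.6552


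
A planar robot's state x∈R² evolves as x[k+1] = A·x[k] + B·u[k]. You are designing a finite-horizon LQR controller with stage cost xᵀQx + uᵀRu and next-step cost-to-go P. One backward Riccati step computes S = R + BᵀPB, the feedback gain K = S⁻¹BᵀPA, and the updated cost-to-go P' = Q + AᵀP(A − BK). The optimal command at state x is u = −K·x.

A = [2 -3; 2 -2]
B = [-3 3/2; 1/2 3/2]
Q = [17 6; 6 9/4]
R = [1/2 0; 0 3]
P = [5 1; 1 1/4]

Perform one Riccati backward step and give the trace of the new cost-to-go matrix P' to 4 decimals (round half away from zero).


BᵀP = [-14.5000 -2.8750; 9.0000 1.8750]
S = R + BᵀPB = [1/2 0; 0 3] + [42.0625 -26.0625; -26.0625 16.3125] = [42.5625 -26.0625; -26.0625 19.3125]
BᵀPA = [-34.7500 49.2500; 21.7500 -30.7500]
K = S⁻¹·BᵀPA = [-0.7304 1.0489; 0.1406 -0.1767]
A−BK = [-0.4020 0.4118; 2.1544 -2.2594]
AᵀP(A−BK) = [0.5622 -0.7067; -0.7067 0.9071]
P' = Q + AᵀP(A−BK) = [17.5622 5.2933; 5.2933 3.1571]
tr(P') = 20.7193

20.7193


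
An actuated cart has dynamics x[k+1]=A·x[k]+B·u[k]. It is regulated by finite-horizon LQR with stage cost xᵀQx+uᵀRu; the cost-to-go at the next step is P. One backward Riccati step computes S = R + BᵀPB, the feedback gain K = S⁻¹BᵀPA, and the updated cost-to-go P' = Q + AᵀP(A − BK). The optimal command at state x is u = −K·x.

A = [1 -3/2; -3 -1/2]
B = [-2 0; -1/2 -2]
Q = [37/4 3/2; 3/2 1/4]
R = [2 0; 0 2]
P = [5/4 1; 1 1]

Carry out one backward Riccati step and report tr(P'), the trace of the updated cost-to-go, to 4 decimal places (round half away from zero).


11.5625

BᵀP = [-3.0000 -2.5000; -2.0000 -2.0000]
S = R + BᵀPB = [2 0; 0 2] + [7.2500 5.0000; 5.0000 4.0000] = [9.2500 5.0000; 5.0000 6.0000]
BᵀPA = [4.5000 5.7500; 4.0000 4.0000]
K = S⁻¹·BᵀPA = [0.2295 0.4754; 0.4754 0.2705]
A−BK = [1.4590 -0.5492; -1.9344 0.2787]
AᵀP(A−BK) = [1.3156 0.4037; 0.4037 0.7469]
P' = Q + AᵀP(A−BK) = [10.5656 1.9037; 1.9037 0.9969]
tr(P') = 11.5625


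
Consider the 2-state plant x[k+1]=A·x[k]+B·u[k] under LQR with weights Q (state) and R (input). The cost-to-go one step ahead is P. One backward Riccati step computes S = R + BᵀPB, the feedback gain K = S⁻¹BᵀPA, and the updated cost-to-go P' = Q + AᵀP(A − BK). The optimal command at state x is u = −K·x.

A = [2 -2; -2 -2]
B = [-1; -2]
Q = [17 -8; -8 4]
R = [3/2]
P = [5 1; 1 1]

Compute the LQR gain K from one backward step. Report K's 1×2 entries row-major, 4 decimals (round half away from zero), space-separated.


-0.5517 1.3793

BᵀP = [-7.0000 -3.0000]
S = R + BᵀPB = [3/2] + [13.0000] = [14.5000]
BᵀPA = [-8.0000 20.0000]
K = S⁻¹·BᵀPA = [-0.5517 1.3793]
A−BK = [1.4483 -0.6207; -3.1034 0.7586]
AᵀP(A−BK) = [11.5862 -4.9655; -4.9655 4.4138]
P' = Q + AᵀP(A−BK) = [28.5862 -12.9655; -12.9655 8.4138]
tr(P') = 37.0000


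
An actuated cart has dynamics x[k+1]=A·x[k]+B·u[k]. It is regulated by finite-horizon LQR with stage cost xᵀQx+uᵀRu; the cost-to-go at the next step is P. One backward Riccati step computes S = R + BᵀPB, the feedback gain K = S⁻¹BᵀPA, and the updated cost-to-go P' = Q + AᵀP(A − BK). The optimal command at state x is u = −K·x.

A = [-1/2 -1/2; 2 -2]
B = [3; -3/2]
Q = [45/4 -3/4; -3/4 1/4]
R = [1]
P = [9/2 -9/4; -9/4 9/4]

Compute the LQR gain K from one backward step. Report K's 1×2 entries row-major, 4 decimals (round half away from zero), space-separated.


-0.4294 0.1768

BᵀP = [16.8750 -10.1250]
S = R + BᵀPB = [1] + [65.8125] = [66.8125]
BᵀPA = [-28.6875 11.8125]
K = S⁻¹·BᵀPA = [-0.4294 0.1768]
A−BK = [0.7881 -1.0304; 1.3559 -1.7348]
AᵀP(A−BK) = [2.3074 -2.8030; -2.8030 3.5365]
P' = Q + AᵀP(A−BK) = [13.5574 -3.5530; -3.5530 3.7865]
tr(P') = 17.3439


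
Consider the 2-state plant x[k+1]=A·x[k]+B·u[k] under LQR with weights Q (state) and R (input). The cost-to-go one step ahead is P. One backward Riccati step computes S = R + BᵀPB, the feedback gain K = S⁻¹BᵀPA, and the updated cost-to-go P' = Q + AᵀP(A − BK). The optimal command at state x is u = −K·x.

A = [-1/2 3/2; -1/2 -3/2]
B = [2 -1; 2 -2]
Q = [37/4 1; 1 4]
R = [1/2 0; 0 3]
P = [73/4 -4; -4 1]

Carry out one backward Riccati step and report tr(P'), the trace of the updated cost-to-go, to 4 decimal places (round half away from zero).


15.6873

BᵀP = [28.5000 -6.0000; -10.2500 2.0000]
S = R + BᵀPB = [1/2 0; 0 3] + [45.0000 -16.5000; -16.5000 6.2500] = [45.5000 -16.5000; -16.5000 9.2500]
BᵀPA = [-11.2500 51.7500; 4.1250 -18.3750]
K = S⁻¹·BᵀPA = [-0.2422 1.1808; 0.0139 0.1198]
A−BK = [-0.0017 -0.7418; 0.0122 -3.6220]
AᵀP(A−BK) = [0.0303 -0.1476; -0.1476 2.4071]
P' = Q + AᵀP(A−BK) = [9.2803 0.8524; 0.8524 6.4071]
tr(P') = 15.6873


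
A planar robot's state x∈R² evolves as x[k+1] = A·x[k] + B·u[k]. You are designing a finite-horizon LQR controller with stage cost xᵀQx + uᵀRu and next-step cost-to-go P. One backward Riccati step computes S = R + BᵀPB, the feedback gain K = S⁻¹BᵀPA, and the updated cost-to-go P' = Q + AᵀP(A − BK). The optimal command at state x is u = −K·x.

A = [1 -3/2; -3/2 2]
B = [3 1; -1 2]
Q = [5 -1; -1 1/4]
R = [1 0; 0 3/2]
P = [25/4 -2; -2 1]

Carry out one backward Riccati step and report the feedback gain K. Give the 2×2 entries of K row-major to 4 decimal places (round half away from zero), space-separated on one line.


0.4682 -0.6721 -0.2427 0.3098

BᵀP = [20.7500 -7.0000; 2.2500 0.0000]
S = R + BᵀPB = [1 0; 0 3/2] + [69.2500 6.7500; 6.7500 2.2500] = [70.2500 6.7500; 6.7500 3.7500]
BᵀPA = [31.2500 -45.1250; 2.2500 -3.3750]
K = S⁻¹·BᵀPA = [0.4682 -0.6721; -0.2427 0.3098]
A−BK = [-0.1618 0.2065; -0.5465 0.7083]
AᵀP(A−BK) = [0.4161 -0.5684; -0.5684 0.7788]
P' = Q + AᵀP(A−BK) = [5.4161 -1.5684; -1.5684 1.0288]
tr(P') = 6.4449


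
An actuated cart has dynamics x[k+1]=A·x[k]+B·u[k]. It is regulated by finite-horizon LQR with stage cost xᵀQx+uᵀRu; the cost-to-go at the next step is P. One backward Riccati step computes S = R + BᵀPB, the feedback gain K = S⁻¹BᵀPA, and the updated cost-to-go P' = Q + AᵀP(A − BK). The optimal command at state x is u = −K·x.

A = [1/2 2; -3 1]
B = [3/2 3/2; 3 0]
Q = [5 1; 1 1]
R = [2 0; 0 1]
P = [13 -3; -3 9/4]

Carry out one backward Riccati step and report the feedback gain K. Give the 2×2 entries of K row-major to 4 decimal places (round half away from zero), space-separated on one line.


BᵀP = [10.5000 2.2500; 19.5000 -4.5000]
S = R + BᵀPB = [2 0; 0 1] + [22.5000 15.7500; 15.7500 29.2500] = [24.5000 15.7500; 15.7500 30.2500]
BᵀPA = [-1.5000 23.2500; 23.2500 34.5000]
K = S⁻¹·BᵀPA = [-0.8347 0.3244; 1.2032 0.9716]
A−BK = [-0.0527 0.0560; -0.4959 0.0269]
AᵀP(A−BK) = [3.2737 0.6467; 0.6467 1.1879]
P' = Q + AᵀP(A−BK) = [8.2737 1.6467; 1.6467 2.1879]
tr(P') = 10.4615

-0.8347 0.3244 1.2032 0.9716
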